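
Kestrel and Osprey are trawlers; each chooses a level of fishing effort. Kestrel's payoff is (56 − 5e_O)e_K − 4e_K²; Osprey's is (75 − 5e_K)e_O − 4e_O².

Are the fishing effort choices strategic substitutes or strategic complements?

strategic substitutes

Expanding Kestrel's payoff: 56e_K − 5e_Oe_K − 4e_K².
∂π/∂e_K = 56 − 5e_O − 8e_K = 0, so e_K = 7 − 0.625e_O.
The best-response slope de_K/de_O = −0.625 < 0: the reaction function is downward-sloping, so the choices are strategic substitutes.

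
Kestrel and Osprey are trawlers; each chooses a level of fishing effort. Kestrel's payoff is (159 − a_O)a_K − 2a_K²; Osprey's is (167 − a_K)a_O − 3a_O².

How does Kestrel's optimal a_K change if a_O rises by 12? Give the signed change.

Expanding Kestrel's payoff: 159a_K − a_Oa_K − 2a_K².
∂π/∂a_K = 159 − a_O − 4a_K = 0, so a_K = 39.75 − 0.25a_O.
The reaction-function slope is −0.25, so a 12-unit rise in a_O moves a_K by −0.25 × 12 = −3. Kestrel's best response falls — the actions are strategic substitutes.

-3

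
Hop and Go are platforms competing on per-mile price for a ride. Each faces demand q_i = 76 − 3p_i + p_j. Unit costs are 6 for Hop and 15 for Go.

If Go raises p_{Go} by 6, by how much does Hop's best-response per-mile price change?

Hop's profit: π = (p_{Hop} − 6)(76 − 3p_{Hop} + p_{Go}).
∂π/∂p_{Hop} = 94 − 6p_{Hop} + p_{Go} = 0 ⇒ p_{Hop} = 47/3 + (1/6)p_{Go}.
The reaction-function slope is 1/6, so a 6-unit rise in p_{Go} moves p_{Hop} by 1/6 × 6 = 1. Hop's best response rises — the actions are strategic complements.

1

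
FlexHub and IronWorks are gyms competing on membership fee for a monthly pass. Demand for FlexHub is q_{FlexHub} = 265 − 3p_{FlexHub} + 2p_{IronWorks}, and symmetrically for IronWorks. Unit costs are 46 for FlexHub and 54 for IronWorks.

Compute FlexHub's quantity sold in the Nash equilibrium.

FlexHub's profit: π = (p_{FlexHub} − 46)(265 − 3p_{FlexHub} + 2p_{IronWorks}).
∂π/∂p_{FlexHub} = 403 − 6p_{FlexHub} + 2p_{IronWorks} = 0 ⇒ p_{FlexHub} = 403/6 + (1/3)p_{IronWorks}.
Similarly p_{IronWorks} = 427/6 + (1/3)p_{FlexHub}.
Substituting the second reaction function into the first: p_{FlexHub} = 403/6 + (1/3)(427/6 + (1/3)p_{FlexHub}), which gives (8/9)p_{FlexHub} = 818/9 ⇒ p_{FlexHub} = 102.25.
Then p_{IronWorks} = 427/6 + (1/3)·102.25 = 105.25.
q_{FlexHub} = 265 − 3·102.25 + 2·105.25 = 168.75.

168.75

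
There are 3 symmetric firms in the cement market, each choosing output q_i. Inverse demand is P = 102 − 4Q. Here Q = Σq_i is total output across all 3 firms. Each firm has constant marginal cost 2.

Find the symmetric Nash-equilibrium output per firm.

6.25

A representative firm's profit is π_i = q_i(102 − 4Q) − 2q_i, with Q = q_i + Σ_{j≠i} q_j.
First-order condition: 100 − 8q_i − 4Σ_{j≠i} q_j = 0.
With identical firms, set every q_j = q: then 100 − 8q − 8q = 0, i.e. q = 100/16 = 6.25.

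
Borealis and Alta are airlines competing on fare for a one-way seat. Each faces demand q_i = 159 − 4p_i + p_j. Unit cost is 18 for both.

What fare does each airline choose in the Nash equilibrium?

33

Borealis's profit: π = (p_{Borealis} − 18)(159 − 4p_{Borealis} + p_{Alta}).
∂π/∂p_{Borealis} = 231 − 8p_{Borealis} + p_{Alta} = 0 ⇒ p_{Borealis} = 28.875 + 0.125p_{Alta}.
The game is symmetric, so in equilibrium p_{Alta} = p_{Borealis}: the reaction function gives 0.875p_{Borealis} = 28.875, hence p_{Borealis} = 33.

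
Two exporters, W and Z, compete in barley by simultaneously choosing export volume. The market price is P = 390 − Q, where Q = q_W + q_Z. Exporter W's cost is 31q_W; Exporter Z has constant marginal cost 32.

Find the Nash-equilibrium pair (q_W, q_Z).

Exporter W's profit: π = q_W(390 − (q_W + q_Z)) − 31q_W.
∂π/∂q_W = 359 − 2q_W − q_Z = 0, so q_W = 179.5 − 0.5q_Z.
By the same steps for Z: q_Z = 179 − 0.5q_W.
Plugging q_Z into W's best response: q_W = 179.5 − 0.5(179 − 0.5q_W) ⇒ 0.75q_W = 90, so q_W = 120.
Then q_Z = 179 − 0.5·120 = 119.

120, 119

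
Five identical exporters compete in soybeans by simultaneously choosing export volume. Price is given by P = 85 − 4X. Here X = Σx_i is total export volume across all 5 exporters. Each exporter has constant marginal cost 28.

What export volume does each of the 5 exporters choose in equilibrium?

A representative exporter's profit is π_i = x_i(85 − 4X) − 28x_i, with X = x_i + Σ_{j≠i} x_j.
First-order condition: 57 − 8x_i − 4Σ_{j≠i} x_j = 0.
In a symmetric equilibrium every exporter chooses the same x, so Σ_{j≠i} x_j = 4x. The condition becomes 57 − 24x = 0, giving x = 57/24 = 2.375.

2.375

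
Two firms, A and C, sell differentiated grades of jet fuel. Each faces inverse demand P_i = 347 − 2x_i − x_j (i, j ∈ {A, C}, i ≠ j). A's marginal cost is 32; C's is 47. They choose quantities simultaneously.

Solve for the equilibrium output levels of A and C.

64, 59

Firm A's profit: π = x_A(347 − 2x_A − x_C) − 32x_A.
∂π/∂x_A = 315 − 4x_A − x_C = 0 ⇒ x_A = 78.75 − 0.25x_C.
Similarly x_C = 75 − 0.25x_A.
Solving the two reaction functions simultaneously: (1 − (−0.25)(−0.25))x_A = 78.75 − 0.25·75, so 0.9375x_A = 60 and x_A = 64.
Then x_C = 75 − 0.25·64 = 59.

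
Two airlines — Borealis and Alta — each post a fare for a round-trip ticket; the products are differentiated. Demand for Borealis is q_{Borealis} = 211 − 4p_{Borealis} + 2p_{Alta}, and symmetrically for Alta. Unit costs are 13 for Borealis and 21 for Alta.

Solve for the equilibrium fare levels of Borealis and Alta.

44.9, 48.1

Borealis's profit: π = (p_{Borealis} − 13)(211 − 4p_{Borealis} + 2p_{Alta}).
∂π/∂p_{Borealis} = 263 − 8p_{Borealis} + 2p_{Alta} = 0 ⇒ p_{Borealis} = 32.875 + 0.25p_{Alta}.
Similarly p_{Alta} = 36.875 + 0.25p_{Borealis}.
Plugging p_{Alta} into Borealis's best response: p_{Borealis} = 32.875 + 0.25(36.875 + 0.25p_{Borealis}) ⇒ 0.9375p_{Borealis} = 1347/32, so p_{Borealis} = 44.9.
Then p_{Alta} = 36.875 + 0.25·44.9 = 48.1.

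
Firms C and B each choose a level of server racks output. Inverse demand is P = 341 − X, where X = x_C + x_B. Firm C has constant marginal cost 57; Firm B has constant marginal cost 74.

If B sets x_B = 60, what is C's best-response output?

Firm C's profit: π = x_C(341 − (x_C + x_B)) − 57x_C.
∂π/∂x_C = 284 − 2x_C − x_B = 0, so x_C = 142 − 0.5x_B.
At x_B = 60: x_C = 142 − 0.5·60 = 112.

112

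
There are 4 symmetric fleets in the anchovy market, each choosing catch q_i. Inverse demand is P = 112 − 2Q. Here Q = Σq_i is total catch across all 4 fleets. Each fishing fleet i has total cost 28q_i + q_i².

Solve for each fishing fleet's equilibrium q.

A representative fishing fleet's profit is π_i = q_i(112 − 2Q) − 28q_i − q_i², with Q = q_i + Σ_{j≠i} q_j.
First-order condition: 84 − 6q_i − 2Σ_{j≠i} q_j = 0.
In a symmetric equilibrium every fishing fleet chooses the same q, so Σ_{j≠i} q_j = 3q. The condition becomes 84 − 12q = 0, giving q = 84/12 = 7.

7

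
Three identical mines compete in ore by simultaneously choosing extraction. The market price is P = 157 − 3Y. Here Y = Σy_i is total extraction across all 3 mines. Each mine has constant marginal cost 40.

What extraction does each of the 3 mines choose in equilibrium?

A representative mine's profit is π_i = y_i(157 − 3Y) − 40y_i, with Y = y_i + Σ_{j≠i} y_j.
First-order condition: 117 − 6y_i − 3Σ_{j≠i} y_j = 0.
In a symmetric equilibrium every mine chooses the same y, so Σ_{j≠i} y_j = 2y. The condition becomes 117 − 12y = 0, giving y = 117/12 = 9.75.

9.75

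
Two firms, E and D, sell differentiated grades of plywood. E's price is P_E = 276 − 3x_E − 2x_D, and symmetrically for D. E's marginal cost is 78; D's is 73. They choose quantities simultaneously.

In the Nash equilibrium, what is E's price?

Firm E's profit: π = x_E(276 − 3x_E − 2x_D) − 78x_E.
∂π/∂x_E = 198 − 6x_E − 2x_D = 0 ⇒ x_E = 33 − (1/3)x_D.
Similarly x_D = 203/6 − (1/3)x_E.
Substituting the second reaction function into the first: x_E = 33 − (1/3)(203/6 − (1/3)x_E), which gives (8/9)x_E = 391/18 ⇒ x_E = 24.4375.
Then x_D = 203/6 − (1/3)·24.4375 = 25.6875.
P_E = 276 − 3·24.4375 − 2·25.6875 = 151.3125.

151.3125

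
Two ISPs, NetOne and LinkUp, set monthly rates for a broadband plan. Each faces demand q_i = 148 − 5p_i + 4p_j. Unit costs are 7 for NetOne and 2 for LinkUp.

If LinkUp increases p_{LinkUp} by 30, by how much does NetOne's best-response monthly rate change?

12

NetOne's profit: π = (p_{NetOne} − 7)(148 − 5p_{NetOne} + 4p_{LinkUp}).
∂π/∂p_{NetOne} = 183 − 10p_{NetOne} + 4p_{LinkUp} = 0 ⇒ p_{NetOne} = 18.3 + 0.4p_{LinkUp}.
The reaction-function slope is 0.4, so a 30-unit rise in p_{LinkUp} moves p_{NetOne} by 0.4 × 30 = 12. NetOne's best response rises — the actions are strategic complements.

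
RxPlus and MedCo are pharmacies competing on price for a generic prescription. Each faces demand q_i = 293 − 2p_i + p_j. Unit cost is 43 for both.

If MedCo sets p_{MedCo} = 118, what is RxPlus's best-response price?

124.25

RxPlus's profit: π = (p_{RxPlus} − 43)(293 − 2p_{RxPlus} + p_{MedCo}).
∂π/∂p_{RxPlus} = 379 − 4p_{RxPlus} + p_{MedCo} = 0 ⇒ p_{RxPlus} = 94.75 + 0.25p_{MedCo}.
At p_{MedCo} = 118: p_{RxPlus} = 94.75 + 0.25·118 = 124.25.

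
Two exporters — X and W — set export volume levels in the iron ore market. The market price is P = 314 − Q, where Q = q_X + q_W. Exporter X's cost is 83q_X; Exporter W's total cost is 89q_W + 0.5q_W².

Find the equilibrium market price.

176.6

Exporter X's profit: π = q_X(314 − (q_X + q_W)) − 83q_X.
∂π/∂q_X = 231 − 2q_X − q_W = 0, so q_X = 115.5 − 0.5q_W.
For W: ∂π/∂q_W = 225 − 3q_W − q_X = 0 ⇒ q_W = 75 − (1/3)q_X.
Substituting the second reaction function into the first: q_X = 115.5 − 0.5(75 − (1/3)q_X), which gives (5/6)q_X = 78 ⇒ q_X = 93.6.
Then q_W = 75 − (1/3)·93.6 = 43.8.
Equilibrium price: P = 314 − 137.4 = 176.6.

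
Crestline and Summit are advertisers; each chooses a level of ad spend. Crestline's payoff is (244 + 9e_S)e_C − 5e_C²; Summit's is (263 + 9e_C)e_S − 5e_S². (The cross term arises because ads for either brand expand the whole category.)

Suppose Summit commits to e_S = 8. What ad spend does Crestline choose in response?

Expanding Crestline's payoff: 244e_C + 9e_Se_C − 5e_C².
∂π/∂e_C = 244 + 9e_S − 10e_C = 0, so e_C = 24.4 + 0.9e_S.
At e_S = 8: e_C = 24.4 + 0.9·8 = 31.6.

31.6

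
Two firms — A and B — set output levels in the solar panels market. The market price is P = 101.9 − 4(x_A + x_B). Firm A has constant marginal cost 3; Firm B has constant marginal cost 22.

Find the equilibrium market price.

42.3

Firm A's profit: π = x_A(101.9 − 4(x_A + x_B)) − 3x_A.
∂π/∂x_A = 98.9 − 8x_A − 4x_B = 0, so x_A = 12.3625 − 0.5x_B.
By the same steps for B: x_B = 9.9875 − 0.5x_A.
Plugging x_B into A's best response: x_A = 12.3625 − 0.5(9.9875 − 0.5x_A) ⇒ 0.75x_A = 1179/160, so x_A = 9.825.
Then x_B = 9.9875 − 0.5·9.825 = 5.075.
Equilibrium price: P = 101.9 − 4·14.9 = 42.3.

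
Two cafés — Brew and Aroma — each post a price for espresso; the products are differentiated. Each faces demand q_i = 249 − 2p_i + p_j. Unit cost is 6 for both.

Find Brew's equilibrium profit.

13122

Brew's profit: π = (p_{Brew} − 6)(249 − 2p_{Brew} + p_{Aroma}).
∂π/∂p_{Brew} = 261 − 4p_{Brew} + p_{Aroma} = 0 ⇒ p_{Brew} = 65.25 + 0.25p_{Aroma}.
The game is symmetric, so in equilibrium p_{Aroma} = p_{Brew}: the reaction function gives 0.75p_{Brew} = 65.25, hence p_{Brew} = 87.
q_{Brew} = 249 − 2·87 + 87 = 162.
Profit = (87 − 6)·162 = 13122.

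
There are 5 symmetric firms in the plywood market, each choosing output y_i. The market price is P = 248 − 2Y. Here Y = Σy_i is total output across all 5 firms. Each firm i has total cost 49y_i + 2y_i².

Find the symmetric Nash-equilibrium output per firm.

A representative firm's profit is π_i = y_i(248 − 2Y) − 49y_i − 2y_i², with Y = y_i + Σ_{j≠i} y_j.
First-order condition: 199 − 8y_i − 2Σ_{j≠i} y_j = 0.
With identical firms, set every y_j = y: then 199 − 8y − 8y = 0, i.e. y = 199/16 = 12.4375.

12.4375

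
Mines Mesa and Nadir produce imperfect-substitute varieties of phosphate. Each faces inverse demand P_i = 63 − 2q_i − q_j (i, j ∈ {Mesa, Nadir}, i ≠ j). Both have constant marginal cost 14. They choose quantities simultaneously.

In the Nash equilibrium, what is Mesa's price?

Mine Mesa's profit: π = q_{Mesa}(63 − 2q_{Mesa} − q_{Nadir}) − 14q_{Mesa}.
∂π/∂q_{Mesa} = 49 − 4q_{Mesa} − q_{Nadir} = 0 ⇒ q_{Mesa} = 12.25 − 0.25q_{Nadir}.
By symmetry q_{Nadir} = q_{Mesa}; substituting into the reaction function, 1.25q_{Mesa} = 12.25 and q_{Mesa} = 9.8.
P_{Mesa} = 63 − 2·9.8 − 9.8 = 33.6.

33.6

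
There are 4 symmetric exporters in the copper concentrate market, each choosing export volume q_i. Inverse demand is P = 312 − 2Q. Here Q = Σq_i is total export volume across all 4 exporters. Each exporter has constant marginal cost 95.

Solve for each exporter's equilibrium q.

21.7

A representative exporter's profit is π_i = q_i(312 − 2Q) − 95q_i, with Q = q_i + Σ_{j≠i} q_j.
First-order condition: 217 − 4q_i − 2Σ_{j≠i} q_j = 0.
Imposing symmetry (q_j = q for all j) turns Σ_{j≠i} q_j into 3q, so 217 = 10q and q = 21.7.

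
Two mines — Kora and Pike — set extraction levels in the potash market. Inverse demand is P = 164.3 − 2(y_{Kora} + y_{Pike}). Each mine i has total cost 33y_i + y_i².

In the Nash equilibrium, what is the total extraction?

32.825

Mine Kora's profit: π = y_{Kora}(164.3 − 2(y_{Kora} + y_{Pike})) − 33y_{Kora} − y_{Kora}².
∂π/∂y_{Kora} = 131.3 − 6y_{Kora} − 2y_{Pike} = 0, so y_{Kora} = 1313/60 − (1/3)y_{Pike}.
Setting y_{Kora} = y_{Pike} in the reaction function: y_{Kora} = 1313/60 − (1/3)y_{Kora}, so y_{Kora} = (1313/60) / (4/3) = 16.4125.
Total extraction: 16.4125 + 16.4125 = 32.825.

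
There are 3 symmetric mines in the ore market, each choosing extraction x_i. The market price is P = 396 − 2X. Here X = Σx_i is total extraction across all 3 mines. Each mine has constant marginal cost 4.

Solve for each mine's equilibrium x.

A representative mine's profit is π_i = x_i(396 − 2X) − 4x_i, with X = x_i + Σ_{j≠i} x_j.
First-order condition: 392 − 4x_i − 2Σ_{j≠i} x_j = 0.
With identical mines, set every x_j = x: then 392 − 4x − 4x = 0, i.e. x = 392/8 = 49.

49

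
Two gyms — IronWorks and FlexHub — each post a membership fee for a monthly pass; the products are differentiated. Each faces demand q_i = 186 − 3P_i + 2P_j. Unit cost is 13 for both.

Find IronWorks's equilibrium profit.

IronWorks's profit: π = (P_{IronWorks} − 13)(186 − 3P_{IronWorks} + 2P_{FlexHub}).
∂π/∂P_{IronWorks} = 225 − 6P_{IronWorks} + 2P_{FlexHub} = 0 ⇒ P_{IronWorks} = 37.5 + (1/3)P_{FlexHub}.
Setting P_{IronWorks} = P_{FlexHub} in the reaction function: P_{IronWorks} = 37.5 + (1/3)P_{IronWorks}, so P_{IronWorks} = 37.5 / (2/3) = 56.25.
q_{IronWorks} = 186 − 3·56.25 + 2·56.25 = 129.75.
Profit = (56.25 − 13)·129.75 = 5611.6875.

5611.6875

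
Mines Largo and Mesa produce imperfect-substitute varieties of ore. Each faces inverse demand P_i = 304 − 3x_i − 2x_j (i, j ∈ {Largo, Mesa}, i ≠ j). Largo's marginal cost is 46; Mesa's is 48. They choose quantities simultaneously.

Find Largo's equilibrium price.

Mine Largo's profit: π = x_{Largo}(304 − 3x_{Largo} − 2x_{Mesa}) − 46x_{Largo}.
∂π/∂x_{Largo} = 258 − 6x_{Largo} − 2x_{Mesa} = 0 ⇒ x_{Largo} = 43 − (1/3)x_{Mesa}.
Similarly x_{Mesa} = 128/3 − (1/3)x_{Largo}.
Substituting the second reaction function into the first: x_{Largo} = 43 − (1/3)(128/3 − (1/3)x_{Largo}), which gives (8/9)x_{Largo} = 259/9 ⇒ x_{Largo} = 32.375.
Then x_{Mesa} = 128/3 − (1/3)·32.375 = 31.875.
P_{Largo} = 304 − 3·32.375 − 2·31.875 = 143.125.

143.125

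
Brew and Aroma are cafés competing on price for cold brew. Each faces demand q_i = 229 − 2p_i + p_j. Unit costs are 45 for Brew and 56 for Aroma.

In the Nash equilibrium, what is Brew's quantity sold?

Brew's profit: π = (p_{Brew} − 45)(229 − 2p_{Brew} + p_{Aroma}).
∂π/∂p_{Brew} = 319 − 4p_{Brew} + p_{Aroma} = 0 ⇒ p_{Brew} = 79.75 + 0.25p_{Aroma}.
Similarly p_{Aroma} = 85.25 + 0.25p_{Brew}.
Plugging p_{Aroma} into Brew's best response: p_{Brew} = 79.75 + 0.25(85.25 + 0.25p_{Brew}) ⇒ 0.9375p_{Brew} = 101.0625, so p_{Brew} = 107.8.
Then p_{Aroma} = 85.25 + 0.25·107.8 = 112.2.
q_{Brew} = 229 − 2·107.8 + 112.2 = 125.6.

125.6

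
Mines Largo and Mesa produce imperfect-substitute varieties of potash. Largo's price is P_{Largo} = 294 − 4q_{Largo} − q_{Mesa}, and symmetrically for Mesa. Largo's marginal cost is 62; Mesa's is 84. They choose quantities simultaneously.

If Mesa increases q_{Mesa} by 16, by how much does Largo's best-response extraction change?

Mine Largo's profit: π = q_{Largo}(294 − 4q_{Largo} − q_{Mesa}) − 62q_{Largo}.
∂π/∂q_{Largo} = 232 − 8q_{Largo} − q_{Mesa} = 0 ⇒ q_{Largo} = 29 − 0.125q_{Mesa}.
The reaction-function slope is −0.125, so a 16-unit rise in q_{Mesa} moves q_{Largo} by −0.125 × 16 = −2. Largo's best response falls — the actions are strategic substitutes.

-2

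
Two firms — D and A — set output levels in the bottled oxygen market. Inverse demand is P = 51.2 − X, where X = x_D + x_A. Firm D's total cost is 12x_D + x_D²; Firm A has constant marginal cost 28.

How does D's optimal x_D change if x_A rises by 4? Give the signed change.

-1

Firm D's profit: π = x_D(51.2 − (x_D + x_A)) − 12x_D − x_D².
∂π/∂x_D = 39.2 − 4x_D − x_A = 0, so x_D = 9.8 − 0.25x_A.
The reaction-function slope is −0.25, so a 4-unit rise in x_A moves x_D by −0.25 × 4 = −1. D's best response falls — the actions are strategic substitutes.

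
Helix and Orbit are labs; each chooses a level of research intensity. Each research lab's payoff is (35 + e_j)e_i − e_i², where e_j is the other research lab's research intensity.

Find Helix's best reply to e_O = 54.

Helix's payoff is (35 + e_O)e_H − e_H².
∂π/∂e_H = 35 + e_O − 2e_H = 0, so e_H = 17.5 + 0.5e_O.
At e_O = 54: e_H = 17.5 + 0.5·54 = 44.5.

44.5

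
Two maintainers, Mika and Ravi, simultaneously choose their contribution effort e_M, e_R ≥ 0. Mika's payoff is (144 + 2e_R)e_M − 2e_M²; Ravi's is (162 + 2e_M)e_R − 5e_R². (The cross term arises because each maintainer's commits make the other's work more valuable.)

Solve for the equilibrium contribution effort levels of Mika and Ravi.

49, 26

Expanding Mika's payoff: 144e_M + 2e_Re_M − 2e_M².
∂π/∂e_M = 144 + 2e_R − 4e_M = 0, so e_M = 36 + 0.5e_R.
Likewise for Ravi: e_R = 16.2 + 0.2e_M.
Plugging e_R into Mika's best response: e_M = 36 + 0.5(16.2 + 0.2e_M) ⇒ 0.9e_M = 44.1, so e_M = 49.
Then e_R = 16.2 + 0.2·49 = 26.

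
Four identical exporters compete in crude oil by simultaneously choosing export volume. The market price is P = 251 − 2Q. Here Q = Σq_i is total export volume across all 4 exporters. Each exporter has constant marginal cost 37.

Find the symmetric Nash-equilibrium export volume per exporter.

21.4

A representative exporter's profit is π_i = q_i(251 − 2Q) − 37q_i, with Q = q_i + Σ_{j≠i} q_j.
First-order condition: 214 − 4q_i − 2Σ_{j≠i} q_j = 0.
In a symmetric equilibrium every exporter chooses the same q, so Σ_{j≠i} q_j = 3q. The condition becomes 214 − 10q = 0, giving q = 214/10 = 21.4.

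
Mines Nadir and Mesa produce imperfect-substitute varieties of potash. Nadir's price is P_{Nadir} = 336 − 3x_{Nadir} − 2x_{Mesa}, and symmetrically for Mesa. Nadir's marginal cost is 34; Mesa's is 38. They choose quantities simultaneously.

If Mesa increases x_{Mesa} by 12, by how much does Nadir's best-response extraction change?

Mine Nadir's profit: π = x_{Nadir}(336 − 3x_{Nadir} − 2x_{Mesa}) − 34x_{Nadir}.
∂π/∂x_{Nadir} = 302 − 6x_{Nadir} − 2x_{Mesa} = 0 ⇒ x_{Nadir} = 151/3 − (1/3)x_{Mesa}.
The reaction-function slope is −1/3, so a 12-unit rise in x_{Mesa} moves x_{Nadir} by −1/3 × 12 = −4. Nadir's best response falls — the actions are strategic substitutes.

-4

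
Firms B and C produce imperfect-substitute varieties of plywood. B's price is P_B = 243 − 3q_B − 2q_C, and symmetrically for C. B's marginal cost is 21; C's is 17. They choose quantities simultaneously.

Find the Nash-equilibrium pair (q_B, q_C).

Firm B's profit: π = q_B(243 − 3q_B − 2q_C) − 21q_B.
∂π/∂q_B = 222 − 6q_B − 2q_C = 0 ⇒ q_B = 37 − (1/3)q_C.
Similarly q_C = 113/3 − (1/3)q_B.
Plugging q_C into B's best response: q_B = 37 − (1/3)(113/3 − (1/3)q_B) ⇒ (8/9)q_B = 220/9, so q_B = 27.5.
Then q_C = 113/3 − (1/3)·27.5 = 28.5.

27.5, 28.5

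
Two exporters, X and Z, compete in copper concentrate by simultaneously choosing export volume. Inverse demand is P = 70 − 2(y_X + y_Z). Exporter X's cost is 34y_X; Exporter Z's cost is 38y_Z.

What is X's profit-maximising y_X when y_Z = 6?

6

Exporter X's profit: π = y_X(70 − 2(y_X + y_Z)) − 34y_X.
∂π/∂y_X = 36 − 4y_X − 2y_Z = 0, so y_X = 9 − 0.5y_Z.
At y_Z = 6: y_X = 9 − 0.5·6 = 6.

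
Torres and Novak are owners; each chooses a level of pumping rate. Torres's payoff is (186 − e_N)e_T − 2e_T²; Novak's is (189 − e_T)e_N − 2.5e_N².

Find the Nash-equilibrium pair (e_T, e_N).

39, 30

Expanding Torres's payoff: 186e_T − e_Ne_T − 2e_T².
∂π/∂e_T = 186 − e_N − 4e_T = 0, so e_T = 46.5 − 0.25e_N.
Likewise for Novak: e_N = 37.8 − 0.2e_T.
Substituting the second reaction function into the first: e_T = 46.5 − 0.25(37.8 − 0.2e_T), which gives 0.95e_T = 37.05 ⇒ e_T = 39.
Then e_N = 37.8 − 0.2·39 = 30.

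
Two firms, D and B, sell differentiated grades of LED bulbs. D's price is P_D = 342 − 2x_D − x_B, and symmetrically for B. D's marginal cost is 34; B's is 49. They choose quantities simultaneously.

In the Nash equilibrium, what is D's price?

159.2

Firm D's profit: π = x_D(342 − 2x_D − x_B) − 34x_D.
∂π/∂x_D = 308 − 4x_D − x_B = 0 ⇒ x_D = 77 − 0.25x_B.
Similarly x_B = 73.25 − 0.25x_D.
Solving the two reaction functions simultaneously: (1 − (−0.25)(−0.25))x_D = 77 − 0.25·73.25, so 0.9375x_D = 58.6875 and x_D = 62.6.
Then x_B = 73.25 − 0.25·62.6 = 57.6.
P_D = 342 − 2·62.6 − 57.6 = 159.2.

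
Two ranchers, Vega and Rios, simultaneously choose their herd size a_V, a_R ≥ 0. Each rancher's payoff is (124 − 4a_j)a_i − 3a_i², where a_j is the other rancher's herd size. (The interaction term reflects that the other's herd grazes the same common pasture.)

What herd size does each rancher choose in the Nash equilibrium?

Vega's payoff is (124 − 4a_R)a_V − 3a_V².
∂π/∂a_V = 124 − 4a_R − 6a_V = 0, so a_V = 62/3 − (2/3)a_R.
Setting a_V = a_R in the reaction function: a_V = 62/3 − (2/3)a_V, so a_V = (62/3) / (5/3) = 12.4.

12.4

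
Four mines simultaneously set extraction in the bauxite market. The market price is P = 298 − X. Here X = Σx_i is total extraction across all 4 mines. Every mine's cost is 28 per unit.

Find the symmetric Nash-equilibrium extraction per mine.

A representative mine's profit is π_i = x_i(298 − X) − 28x_i, with X = x_i + Σ_{j≠i} x_j.
First-order condition: 270 − 2x_i − Σ_{j≠i} x_j = 0.
With identical mines, set every x_j = x: then 270 − 2x − 3x = 0, i.e. x = 270/5 = 54.

54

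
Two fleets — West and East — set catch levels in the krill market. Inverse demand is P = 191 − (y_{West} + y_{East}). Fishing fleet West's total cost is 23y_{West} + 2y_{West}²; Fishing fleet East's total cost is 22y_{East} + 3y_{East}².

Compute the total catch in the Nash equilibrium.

Fishing fleet West's profit: π = y_{West}(191 − (y_{West} + y_{East})) − 23y_{West} − 2y_{West}².
∂π/∂y_{West} = 168 − 6y_{West} − y_{East} = 0, so y_{West} = 28 − (1/6)y_{East}.
For East: ∂π/∂y_{East} = 169 − 8y_{East} − y_{West} = 0 ⇒ y_{East} = 21.125 − 0.125y_{West}.
Solving the two reaction functions simultaneously: (1 − (−1/6)(−0.125))y_{West} = 28 − (1/6)·21.125, so (47/48)y_{West} = 1175/48 and y_{West} = 25.
Then y_{East} = 21.125 − 0.125·25 = 18.
Total catch: 25 + 18 = 43.

43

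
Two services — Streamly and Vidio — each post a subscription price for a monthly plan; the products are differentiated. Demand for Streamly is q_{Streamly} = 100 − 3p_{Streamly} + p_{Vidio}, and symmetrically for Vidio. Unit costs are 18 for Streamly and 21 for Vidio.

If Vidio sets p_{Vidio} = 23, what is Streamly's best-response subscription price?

29.5

Streamly's profit: π = (p_{Streamly} − 18)(100 − 3p_{Streamly} + p_{Vidio}).
∂π/∂p_{Streamly} = 154 − 6p_{Streamly} + p_{Vidio} = 0 ⇒ p_{Streamly} = 77/3 + (1/6)p_{Vidio}.
At p_{Vidio} = 23: p_{Streamly} = 77/3 + (1/6)·23 = 29.5.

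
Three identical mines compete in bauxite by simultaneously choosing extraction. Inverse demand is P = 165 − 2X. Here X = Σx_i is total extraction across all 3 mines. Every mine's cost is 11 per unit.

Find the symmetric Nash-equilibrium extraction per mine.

A representative mine's profit is π_i = x_i(165 − 2X) − 11x_i, with X = x_i + Σ_{j≠i} x_j.
First-order condition: 154 − 4x_i − 2Σ_{j≠i} x_j = 0.
Imposing symmetry (x_j = x for all j) turns Σ_{j≠i} x_j into 2x, so 154 = 8x and x = 19.25.

19.25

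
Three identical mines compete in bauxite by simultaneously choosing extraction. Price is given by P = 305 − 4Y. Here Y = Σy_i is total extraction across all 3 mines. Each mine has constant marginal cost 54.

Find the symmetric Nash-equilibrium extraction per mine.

15.6875

A representative mine's profit is π_i = y_i(305 − 4Y) − 54y_i, with Y = y_i + Σ_{j≠i} y_j.
First-order condition: 251 − 8y_i − 4Σ_{j≠i} y_j = 0.
With identical mines, set every y_j = y: then 251 − 8y − 8y = 0, i.e. y = 251/16 = 15.6875.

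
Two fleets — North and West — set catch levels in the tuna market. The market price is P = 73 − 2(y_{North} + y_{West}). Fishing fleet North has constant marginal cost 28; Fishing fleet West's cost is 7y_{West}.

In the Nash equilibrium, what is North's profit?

Fishing fleet North's profit: π = y_{North}(73 − 2(y_{North} + y_{West})) − 28y_{North}.
∂π/∂y_{North} = 45 − 4y_{North} − 2y_{West} = 0, so y_{North} = 11.25 − 0.5y_{West}.
By the same steps for West: y_{West} = 16.5 − 0.5y_{North}.
Plugging y_{West} into North's best response: y_{North} = 11.25 − 0.5(16.5 − 0.5y_{North}) ⇒ 0.75y_{North} = 3, so y_{North} = 4.
Then y_{West} = 16.5 − 0.5·4 = 14.5.
Price P = 73 − 2·18.5 = 36.
North's profit: (36 − 28)·4 = 32.

32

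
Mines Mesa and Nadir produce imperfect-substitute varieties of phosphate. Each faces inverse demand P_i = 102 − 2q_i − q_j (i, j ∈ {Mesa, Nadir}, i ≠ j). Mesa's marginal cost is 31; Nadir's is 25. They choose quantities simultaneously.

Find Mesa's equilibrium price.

Mine Mesa's profit: π = q_{Mesa}(102 − 2q_{Mesa} − q_{Nadir}) − 31q_{Mesa}.
∂π/∂q_{Mesa} = 71 − 4q_{Mesa} − q_{Nadir} = 0 ⇒ q_{Mesa} = 17.75 − 0.25q_{Nadir}.
Similarly q_{Nadir} = 19.25 − 0.25q_{Mesa}.
Substituting the second reaction function into the first: q_{Mesa} = 17.75 − 0.25(19.25 − 0.25q_{Mesa}), which gives 0.9375q_{Mesa} = 12.9375 ⇒ q_{Mesa} = 13.8.
Then q_{Nadir} = 19.25 − 0.25·13.8 = 15.8.
P_{Mesa} = 102 − 2·13.8 − 15.8 = 58.6.

58.6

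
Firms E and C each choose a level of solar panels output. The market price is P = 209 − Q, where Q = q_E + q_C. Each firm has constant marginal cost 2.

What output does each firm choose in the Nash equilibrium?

Firm E's profit: π = q_E(209 − (q_E + q_C)) − 2q_E.
∂π/∂q_E = 207 − 2q_E − q_C = 0, so q_E = 103.5 − 0.5q_C.
Setting q_E = q_C in the reaction function: q_E = 103.5 − 0.5q_E, so q_E = 103.5 / 1.5 = 69.

69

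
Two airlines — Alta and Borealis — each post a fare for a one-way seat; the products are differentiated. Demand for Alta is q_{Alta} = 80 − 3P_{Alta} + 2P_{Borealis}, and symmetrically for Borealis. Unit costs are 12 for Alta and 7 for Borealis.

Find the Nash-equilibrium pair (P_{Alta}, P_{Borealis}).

28.0625, 26.1875

Alta's profit: π = (P_{Alta} − 12)(80 − 3P_{Alta} + 2P_{Borealis}).
∂π/∂P_{Alta} = 116 − 6P_{Alta} + 2P_{Borealis} = 0 ⇒ P_{Alta} = 58/3 + (1/3)P_{Borealis}.
Similarly P_{Borealis} = 101/6 + (1/3)P_{Alta}.
Plugging P_{Borealis} into Alta's best response: P_{Alta} = 58/3 + (1/3)(101/6 + (1/3)P_{Alta}) ⇒ (8/9)P_{Alta} = 449/18, so P_{Alta} = 28.0625.
Then P_{Borealis} = 101/6 + (1/3)·28.0625 = 26.1875.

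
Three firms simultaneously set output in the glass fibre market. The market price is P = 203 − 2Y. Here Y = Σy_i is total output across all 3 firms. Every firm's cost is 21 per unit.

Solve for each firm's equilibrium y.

22.75

A representative firm's profit is π_i = y_i(203 − 2Y) − 21y_i, with Y = y_i + Σ_{j≠i} y_j.
First-order condition: 182 − 4y_i − 2Σ_{j≠i} y_j = 0.
In a symmetric equilibrium every firm chooses the same y, so Σ_{j≠i} y_j = 2y. The condition becomes 182 − 8y = 0, giving y = 182/8 = 22.75.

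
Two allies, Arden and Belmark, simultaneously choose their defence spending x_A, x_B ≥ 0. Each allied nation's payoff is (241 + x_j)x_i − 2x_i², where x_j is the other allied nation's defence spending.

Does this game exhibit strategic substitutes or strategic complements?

Arden's payoff is (241 + x_B)x_A − 2x_A².
∂π/∂x_A = 241 + x_B − 4x_A = 0, so x_A = 60.25 + 0.25x_B.
The best-response slope dx_A/dx_B = 0.25 > 0: the reaction function is upward-sloping, so the choices are strategic complements.

strategic complements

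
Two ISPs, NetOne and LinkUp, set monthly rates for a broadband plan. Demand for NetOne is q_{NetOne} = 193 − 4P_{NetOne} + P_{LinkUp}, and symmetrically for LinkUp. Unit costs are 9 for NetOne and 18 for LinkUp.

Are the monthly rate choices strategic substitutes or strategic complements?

NetOne's profit: π = (P_{NetOne} − 9)(193 − 4P_{NetOne} + P_{LinkUp}).
∂π/∂P_{NetOne} = 229 − 8P_{NetOne} + P_{LinkUp} = 0 ⇒ P_{NetOne} = 28.625 + 0.125P_{LinkUp}.
The best-response slope dP_{NetOne}/dP_{LinkUp} = 0.125 > 0: the reaction function is upward-sloping, so the choices are strategic complements.

strategic complements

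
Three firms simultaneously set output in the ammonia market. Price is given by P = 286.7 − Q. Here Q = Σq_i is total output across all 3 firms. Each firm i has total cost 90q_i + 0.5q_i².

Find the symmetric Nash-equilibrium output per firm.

A representative firm's profit is π_i = q_i(286.7 − Q) − 90q_i − 0.5q_i², with Q = q_i + Σ_{j≠i} q_j.
First-order condition: 196.7 − 3q_i − Σ_{j≠i} q_j = 0.
In a symmetric equilibrium every firm chooses the same q, so Σ_{j≠i} q_j = 2q. The condition becomes 196.7 − 5q = 0, giving q = 196.7/5 = 39.34.

39.34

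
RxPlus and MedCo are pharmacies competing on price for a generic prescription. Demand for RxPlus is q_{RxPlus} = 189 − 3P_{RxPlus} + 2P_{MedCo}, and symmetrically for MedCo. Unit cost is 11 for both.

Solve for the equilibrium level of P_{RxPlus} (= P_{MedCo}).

RxPlus's profit: π = (P_{RxPlus} − 11)(189 − 3P_{RxPlus} + 2P_{MedCo}).
∂π/∂P_{RxPlus} = 222 − 6P_{RxPlus} + 2P_{MedCo} = 0 ⇒ P_{RxPlus} = 37 + (1/3)P_{MedCo}.
The game is symmetric, so in equilibrium P_{MedCo} = P_{RxPlus}: the reaction function gives (2/3)P_{RxPlus} = 37, hence P_{RxPlus} = 55.5.

55.5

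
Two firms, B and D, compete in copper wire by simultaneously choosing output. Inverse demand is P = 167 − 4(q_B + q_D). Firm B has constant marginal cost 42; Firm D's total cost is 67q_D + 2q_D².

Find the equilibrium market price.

Firm B's profit: π = q_B(167 − 4(q_B + q_D)) − 42q_B.
∂π/∂q_B = 125 − 8q_B − 4q_D = 0, so q_B = 15.625 − 0.5q_D.
For D: ∂π/∂q_D = 100 − 12q_D − 4q_B = 0 ⇒ q_D = 25/3 − (1/3)q_B.
Plugging q_D into B's best response: q_B = 15.625 − 0.5(25/3 − (1/3)q_B) ⇒ (5/6)q_B = 275/24, so q_B = 13.75.
Then q_D = 25/3 − (1/3)·13.75 = 3.75.
Equilibrium price: P = 167 − 4·17.5 = 97.

97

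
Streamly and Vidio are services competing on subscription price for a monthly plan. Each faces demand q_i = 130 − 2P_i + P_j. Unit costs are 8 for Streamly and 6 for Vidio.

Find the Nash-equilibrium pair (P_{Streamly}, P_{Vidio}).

Streamly's profit: π = (P_{Streamly} − 8)(130 − 2P_{Streamly} + P_{Vidio}).
∂π/∂P_{Streamly} = 146 − 4P_{Streamly} + P_{Vidio} = 0 ⇒ P_{Streamly} = 36.5 + 0.25P_{Vidio}.
Similarly P_{Vidio} = 35.5 + 0.25P_{Streamly}.
Substituting the second reaction function into the first: P_{Streamly} = 36.5 + 0.25(35.5 + 0.25P_{Streamly}), which gives 0.9375P_{Streamly} = 45.375 ⇒ P_{Streamly} = 48.4.
Then P_{Vidio} = 35.5 + 0.25·48.4 = 47.6.

48.4, 47.6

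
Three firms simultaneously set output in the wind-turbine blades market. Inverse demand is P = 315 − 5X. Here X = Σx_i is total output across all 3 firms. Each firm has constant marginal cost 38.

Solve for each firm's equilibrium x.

A representative firm's profit is π_i = x_i(315 − 5X) − 38x_i, with X = x_i + Σ_{j≠i} x_j.
First-order condition: 277 − 10x_i − 5Σ_{j≠i} x_j = 0.
In a symmetric equilibrium every firm chooses the same x, so Σ_{j≠i} x_j = 2x. The condition becomes 277 − 20x = 0, giving x = 277/20 = 13.85.

13.85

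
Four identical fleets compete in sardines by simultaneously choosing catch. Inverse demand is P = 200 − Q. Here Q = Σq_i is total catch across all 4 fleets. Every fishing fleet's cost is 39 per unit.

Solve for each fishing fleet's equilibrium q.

A representative fishing fleet's profit is π_i = q_i(200 − Q) − 39q_i, with Q = q_i + Σ_{j≠i} q_j.
First-order condition: 161 − 2q_i − Σ_{j≠i} q_j = 0.
In a symmetric equilibrium every fishing fleet chooses the same q, so Σ_{j≠i} q_j = 3q. The condition becomes 161 − 5q = 0, giving q = 161/5 = 32.2.

32.2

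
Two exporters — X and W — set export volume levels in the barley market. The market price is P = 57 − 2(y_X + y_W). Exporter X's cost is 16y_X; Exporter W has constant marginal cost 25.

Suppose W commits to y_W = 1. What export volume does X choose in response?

9.75

Exporter X's profit: π = y_X(57 − 2(y_X + y_W)) − 16y_X.
∂π/∂y_X = 41 − 4y_X − 2y_W = 0, so y_X = 10.25 − 0.5y_W.
At y_W = 1: y_X = 10.25 − 0.5·1 = 9.75.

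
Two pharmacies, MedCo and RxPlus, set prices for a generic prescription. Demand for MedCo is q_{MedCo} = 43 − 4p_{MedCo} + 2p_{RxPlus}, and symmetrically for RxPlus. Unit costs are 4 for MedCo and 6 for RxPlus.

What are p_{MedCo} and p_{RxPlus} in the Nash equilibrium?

10.1, 10.9

MedCo's profit: π = (p_{MedCo} − 4)(43 − 4p_{MedCo} + 2p_{RxPlus}).
∂π/∂p_{MedCo} = 59 − 8p_{MedCo} + 2p_{RxPlus} = 0 ⇒ p_{MedCo} = 7.375 + 0.25p_{RxPlus}.
Similarly p_{RxPlus} = 8.375 + 0.25p_{MedCo}.
Substituting the second reaction function into the first: p_{MedCo} = 7.375 + 0.25(8.375 + 0.25p_{MedCo}), which gives 0.9375p_{MedCo} = 303/32 ⇒ p_{MedCo} = 10.1.
Then p_{RxPlus} = 8.375 + 0.25·10.1 = 10.9.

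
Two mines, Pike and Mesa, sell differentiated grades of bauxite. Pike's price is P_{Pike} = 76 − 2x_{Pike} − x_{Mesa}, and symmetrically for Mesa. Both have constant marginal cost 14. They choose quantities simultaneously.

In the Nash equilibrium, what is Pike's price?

38.8

Mine Pike's profit: π = x_{Pike}(76 − 2x_{Pike} − x_{Mesa}) − 14x_{Pike}.
∂π/∂x_{Pike} = 62 − 4x_{Pike} − x_{Mesa} = 0 ⇒ x_{Pike} = 15.5 − 0.25x_{Mesa}.
By symmetry x_{Mesa} = x_{Pike}; substituting into the reaction function, 1.25x_{Pike} = 15.5 and x_{Pike} = 12.4.
P_{Pike} = 76 − 2·12.4 − 12.4 = 38.8.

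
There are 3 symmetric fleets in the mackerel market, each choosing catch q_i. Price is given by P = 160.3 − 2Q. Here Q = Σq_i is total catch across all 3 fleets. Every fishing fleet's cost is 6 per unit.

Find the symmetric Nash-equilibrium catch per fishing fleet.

19.2875

A representative fishing fleet's profit is π_i = q_i(160.3 − 2Q) − 6q_i, with Q = q_i + Σ_{j≠i} q_j.
First-order condition: 154.3 − 4q_i − 2Σ_{j≠i} q_j = 0.
With identical fishing fleets, set every q_j = q: then 154.3 − 4q − 4q = 0, i.e. q = 154.3/8 = 19.2875.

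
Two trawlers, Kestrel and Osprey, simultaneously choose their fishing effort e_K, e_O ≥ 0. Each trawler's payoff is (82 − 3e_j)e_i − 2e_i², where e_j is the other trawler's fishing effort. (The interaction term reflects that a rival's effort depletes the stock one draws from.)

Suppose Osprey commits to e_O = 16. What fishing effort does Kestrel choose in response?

Kestrel's payoff is (82 − 3e_O)e_K − 2e_K².
∂π/∂e_K = 82 − 3e_O − 4e_K = 0, so e_K = 20.5 − 0.75e_O.
At e_O = 16: e_K = 20.5 − 0.75·16 = 8.5.

8.5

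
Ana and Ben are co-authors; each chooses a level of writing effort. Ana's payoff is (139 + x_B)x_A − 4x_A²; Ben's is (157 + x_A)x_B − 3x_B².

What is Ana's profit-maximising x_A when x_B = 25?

20.5

Expanding Ana's payoff: 139x_A + x_Bx_A − 4x_A².
∂π/∂x_A = 139 + x_B − 8x_A = 0, so x_A = 17.375 + 0.125x_B.
At x_B = 25: x_A = 17.375 + 0.125·25 = 20.5.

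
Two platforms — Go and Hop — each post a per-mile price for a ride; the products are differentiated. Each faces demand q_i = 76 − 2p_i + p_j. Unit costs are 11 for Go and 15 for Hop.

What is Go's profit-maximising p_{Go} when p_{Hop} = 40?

Go's profit: π = (p_{Go} − 11)(76 − 2p_{Go} + p_{Hop}).
∂π/∂p_{Go} = 98 − 4p_{Go} + p_{Hop} = 0 ⇒ p_{Go} = 24.5 + 0.25p_{Hop}.
At p_{Hop} = 40: p_{Go} = 24.5 + 0.25·40 = 34.5.

34.5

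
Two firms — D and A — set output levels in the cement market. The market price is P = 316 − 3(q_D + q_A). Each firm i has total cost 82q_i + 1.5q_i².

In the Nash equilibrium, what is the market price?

199

Firm D's profit: π = q_D(316 − 3(q_D + q_A)) − 82q_D − 1.5q_D².
∂π/∂q_D = 234 − 9q_D − 3q_A = 0, so q_D = 26 − (1/3)q_A.
By symmetry q_A = q_D; substituting into the reaction function, (4/3)q_D = 26 and q_D = 19.5.
Equilibrium price: P = 316 − 3·39 = 199.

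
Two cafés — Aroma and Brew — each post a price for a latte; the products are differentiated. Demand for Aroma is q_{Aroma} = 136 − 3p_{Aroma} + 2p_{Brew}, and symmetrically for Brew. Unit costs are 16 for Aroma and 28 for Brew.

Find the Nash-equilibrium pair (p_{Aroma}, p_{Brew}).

Aroma's profit: π = (p_{Aroma} − 16)(136 − 3p_{Aroma} + 2p_{Brew}).
∂π/∂p_{Aroma} = 184 − 6p_{Aroma} + 2p_{Brew} = 0 ⇒ p_{Aroma} = 92/3 + (1/3)p_{Brew}.
Similarly p_{Brew} = 110/3 + (1/3)p_{Aroma}.
Solving the two reaction functions simultaneously: (1 − (1/3)(1/3))p_{Aroma} = 92/3 + (1/3)·(110/3), so (8/9)p_{Aroma} = 386/9 and p_{Aroma} = 48.25.
Then p_{Brew} = 110/3 + (1/3)·48.25 = 52.75.

48.25, 52.75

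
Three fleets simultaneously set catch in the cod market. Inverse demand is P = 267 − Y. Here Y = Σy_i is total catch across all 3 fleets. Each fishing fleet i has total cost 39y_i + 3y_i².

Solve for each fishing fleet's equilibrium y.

A representative fishing fleet's profit is π_i = y_i(267 − Y) − 39y_i − 3y_i², with Y = y_i + Σ_{j≠i} y_j.
First-order condition: 228 − 8y_i − Σ_{j≠i} y_j = 0.
In a symmetric equilibrium every fishing fleet chooses the same y, so Σ_{j≠i} y_j = 2y. The condition becomes 228 − 10y = 0, giving y = 228/10 = 22.8.

22.8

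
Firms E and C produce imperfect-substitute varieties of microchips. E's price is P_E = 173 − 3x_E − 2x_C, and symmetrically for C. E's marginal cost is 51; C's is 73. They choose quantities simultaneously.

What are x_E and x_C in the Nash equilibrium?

Firm E's profit: π = x_E(173 − 3x_E − 2x_C) − 51x_E.
∂π/∂x_E = 122 − 6x_E − 2x_C = 0 ⇒ x_E = 61/3 − (1/3)x_C.
Similarly x_C = 50/3 − (1/3)x_E.
Plugging x_C into E's best response: x_E = 61/3 − (1/3)(50/3 − (1/3)x_E) ⇒ (8/9)x_E = 133/9, so x_E = 16.625.
Then x_C = 50/3 − (1/3)·16.625 = 11.125.

16.625, 11.125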